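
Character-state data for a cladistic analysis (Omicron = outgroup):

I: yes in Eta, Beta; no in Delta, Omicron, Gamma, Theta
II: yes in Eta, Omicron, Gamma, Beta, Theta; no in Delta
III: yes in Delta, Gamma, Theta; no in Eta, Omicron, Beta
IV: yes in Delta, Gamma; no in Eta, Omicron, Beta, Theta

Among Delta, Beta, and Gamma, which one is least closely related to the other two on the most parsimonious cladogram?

Character polarity is set by the outgroup: the derived state is whichever differs from the outgroup's state, so for II the derived state is 'no', and for the remaining characters it is 'yes'.
Only Beta and Eta show the derived state 'yes' for I, supporting them as a clade.
II (derived state 'no') is unique to Delta (autapomorphy; uninformative for grouping).
Only Delta, Gamma, and Theta show the derived state 'yes' for III, supporting them as a clade.
IV: derived state 'yes' in Delta and Gamma only — synapomorphy for {Delta, Gamma}.
Most parsimonious ingroup topology: (((Delta,Gamma),Theta),(Eta,Beta)).
Gamma and Delta share a more recent common ancestor with each other than either does with Beta, so Beta is the least closely related of the three.

Beta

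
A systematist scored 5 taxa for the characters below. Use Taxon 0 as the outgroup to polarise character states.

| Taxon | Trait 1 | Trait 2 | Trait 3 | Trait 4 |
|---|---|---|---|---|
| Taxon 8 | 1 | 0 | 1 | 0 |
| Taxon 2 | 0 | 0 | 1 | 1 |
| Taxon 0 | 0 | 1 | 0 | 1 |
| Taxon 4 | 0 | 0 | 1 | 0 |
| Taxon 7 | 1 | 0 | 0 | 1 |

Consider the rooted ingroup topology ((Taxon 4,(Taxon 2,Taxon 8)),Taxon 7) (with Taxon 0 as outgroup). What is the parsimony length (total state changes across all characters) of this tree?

6

Map each character onto ((Taxon 4,(Taxon 2,Taxon 8)),Taxon 7) (rooted by Taxon 0) and count the minimum state changes it requires (Fitch parsimony):
Trait 1: 2; Trait 2: 1; Trait 3: 1; Trait 4: 2.
Total tree length = 6.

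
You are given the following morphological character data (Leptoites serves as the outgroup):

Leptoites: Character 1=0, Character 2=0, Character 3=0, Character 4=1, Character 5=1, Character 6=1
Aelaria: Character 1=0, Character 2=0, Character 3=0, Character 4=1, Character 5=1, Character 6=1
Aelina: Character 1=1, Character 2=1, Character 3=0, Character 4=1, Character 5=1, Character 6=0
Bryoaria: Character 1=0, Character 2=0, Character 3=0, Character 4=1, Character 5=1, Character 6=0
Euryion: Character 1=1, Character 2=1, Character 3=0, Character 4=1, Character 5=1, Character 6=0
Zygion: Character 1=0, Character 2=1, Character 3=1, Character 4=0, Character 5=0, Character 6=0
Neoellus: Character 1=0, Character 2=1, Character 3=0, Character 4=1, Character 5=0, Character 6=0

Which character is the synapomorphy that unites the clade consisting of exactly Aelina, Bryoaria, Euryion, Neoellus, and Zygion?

Character polarity is set by the outgroup: the derived state is whichever differs from the outgroup's state, so for Character 4, Character 5, Character 6 the derived state is '0', and for the remaining characters it is '1'.
Character 1: derived state '1' in Aelina and Euryion only — synapomorphy for {Aelina, Euryion}.
Character 2: derived state '1' in Aelina, Euryion, Neoellus, and Zygion only — synapomorphy for {Aelina, Euryion, Neoellus, Zygion}.
Character 3: derived state '1' in Zygion only — an autapomorphy, so it tells us nothing about relationships among taxa.
Character 4 (derived state '0') is unique to Zygion (autapomorphy; uninformative for grouping).
Only Neoellus and Zygion show the derived state '0' for Character 5, supporting them as a clade.
Character 6: derived state '0' in Aelina, Bryoaria, Euryion, Neoellus, and Zygion only — synapomorphy for {Aelina, Bryoaria, Euryion, Neoellus, Zygion}.
Most parsimonious ingroup topology: (Aelaria,(((Aelina,Euryion),(Zygion,Neoellus)),Bryoaria)).
The clade {Aelina, Bryoaria, Euryion, Neoellus, Zygion} is supported by Character 6: its derived state '0' occurs in exactly those taxa and in no other taxon (including the outgroup).

Character 6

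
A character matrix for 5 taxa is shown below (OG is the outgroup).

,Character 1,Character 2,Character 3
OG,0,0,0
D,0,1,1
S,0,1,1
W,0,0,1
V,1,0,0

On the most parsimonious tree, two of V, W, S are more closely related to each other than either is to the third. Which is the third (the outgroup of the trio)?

The outgroup has state '0' for every character, so '1' is the derived state throughout.
Character 1 (derived state '1') is unique to V (autapomorphy; uninformative for grouping).
Character 2 (derived state '1') is shared by D and S — a synapomorphy uniting that clade.
Only D, S, and W show the derived state '1' for Character 3, supporting them as a clade.
Most parsimonious ingroup topology: (((D,S),W),V).
W and S share a more recent common ancestor with each other than either does with V, so V is the least closely related of the three.

V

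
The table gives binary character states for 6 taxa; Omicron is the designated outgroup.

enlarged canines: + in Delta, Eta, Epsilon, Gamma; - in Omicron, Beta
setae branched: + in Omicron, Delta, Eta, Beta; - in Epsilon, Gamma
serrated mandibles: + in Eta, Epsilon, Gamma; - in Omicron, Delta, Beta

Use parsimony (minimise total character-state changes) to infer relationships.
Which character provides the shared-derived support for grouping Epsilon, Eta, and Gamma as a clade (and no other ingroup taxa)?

serrated mandibles

Character polarity is set by the outgroup: the derived state is whichever differs from the outgroup's state, so for setae branched the derived state is '-', and for the remaining characters it is '+'.
Only Delta, Epsilon, Eta, and Gamma show the derived state '+' for enlarged canines, supporting them as a clade.
setae branched (derived state '-') is shared by Epsilon and Gamma — a synapomorphy uniting that clade.
serrated mandibles: derived state '+' in Epsilon, Eta, and Gamma only — synapomorphy for {Epsilon, Eta, Gamma}.
Most parsimonious ingroup topology: ((Delta,(Eta,(Epsilon,Gamma))),Beta).
The clade {Epsilon, Eta, Gamma} is supported by serrated mandibles: its derived state '+' occurs in exactly those taxa and in no other taxon (including the outgroup).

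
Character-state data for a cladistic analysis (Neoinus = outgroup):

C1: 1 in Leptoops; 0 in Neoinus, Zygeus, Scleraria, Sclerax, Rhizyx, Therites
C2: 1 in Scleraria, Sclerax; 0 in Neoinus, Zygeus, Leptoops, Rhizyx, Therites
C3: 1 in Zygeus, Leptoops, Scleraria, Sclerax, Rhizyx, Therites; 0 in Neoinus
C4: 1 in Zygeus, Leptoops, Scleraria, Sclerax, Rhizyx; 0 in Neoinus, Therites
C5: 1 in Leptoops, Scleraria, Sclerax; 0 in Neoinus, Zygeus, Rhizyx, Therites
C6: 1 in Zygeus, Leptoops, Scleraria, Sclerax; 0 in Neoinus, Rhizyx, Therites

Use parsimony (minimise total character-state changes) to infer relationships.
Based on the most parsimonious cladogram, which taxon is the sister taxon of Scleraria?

The outgroup has state '0' for every character, so '1' is the derived state throughout.
C1 (derived state '1') is unique to Leptoops (autapomorphy; uninformative for grouping).
C2 (derived state '1') is shared by Scleraria and Sclerax — a synapomorphy uniting that clade.
All ingroup taxa share the derived state '1' for C3; it defines the ingroup but does not resolve relationships within it.
Only Leptoops, Rhizyx, Scleraria, Sclerax, and Zygeus show the derived state '1' for C4, supporting them as a clade.
Only Leptoops, Scleraria, and Sclerax show the derived state '1' for C5, supporting them as a clade.
C6: derived state '1' in Leptoops, Scleraria, Sclerax, and Zygeus only — synapomorphy for {Leptoops, Scleraria, Sclerax, Zygeus}.
Most parsimonious ingroup topology: (((Zygeus,(Leptoops,(Scleraria,Sclerax))),Rhizyx),Therites).
Scleraria and Sclerax form a cherry on this tree, so they are sister taxa.

Sclerax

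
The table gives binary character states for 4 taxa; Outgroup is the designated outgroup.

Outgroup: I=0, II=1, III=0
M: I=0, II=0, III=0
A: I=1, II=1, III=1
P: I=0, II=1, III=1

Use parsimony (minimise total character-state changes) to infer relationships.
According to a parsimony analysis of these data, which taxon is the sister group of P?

A

Character polarity is set by the outgroup: the derived state is whichever differs from the outgroup's state, so for II the derived state is '0', and for the remaining characters it is '1'.
I (derived state '1') is unique to A (autapomorphy; uninformative for grouping).
II (derived state '0') is unique to M (autapomorphy; uninformative for grouping).
III (derived state '1') is shared by A and P — a synapomorphy uniting that clade.
Most parsimonious ingroup topology: (M,(A,P)).
P and A form a cherry on this tree, so they are sister taxa.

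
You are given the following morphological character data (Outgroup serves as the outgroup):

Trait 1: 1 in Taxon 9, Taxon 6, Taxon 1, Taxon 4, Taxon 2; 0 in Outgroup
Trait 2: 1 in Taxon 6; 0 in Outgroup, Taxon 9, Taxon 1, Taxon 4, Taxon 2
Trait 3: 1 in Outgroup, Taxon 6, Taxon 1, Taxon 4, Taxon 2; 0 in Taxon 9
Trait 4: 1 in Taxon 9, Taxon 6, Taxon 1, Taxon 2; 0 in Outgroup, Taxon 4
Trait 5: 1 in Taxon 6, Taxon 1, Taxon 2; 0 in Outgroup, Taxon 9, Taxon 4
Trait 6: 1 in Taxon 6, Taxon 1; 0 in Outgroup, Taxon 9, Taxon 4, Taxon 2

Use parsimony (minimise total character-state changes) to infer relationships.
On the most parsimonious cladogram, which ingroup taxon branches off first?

Character polarity is set by the outgroup: the derived state is whichever differs from the outgroup's state, so for Trait 3 the derived state is '0', and for the remaining characters it is '1'.
Trait 1 (derived state '1') is shared by all ingroup taxa — unites the whole ingroup.
Trait 2: derived state '1' in Taxon 6 only — an autapomorphy, so it tells us nothing about relationships among taxa.
Trait 3 (derived state '0') is unique to Taxon 9 (autapomorphy; uninformative for grouping).
Trait 4 (derived state '1') is shared by Taxon 1, Taxon 2, Taxon 6, and Taxon 9 — a synapomorphy uniting that clade.
Trait 5: derived state '1' in Taxon 1, Taxon 2, and Taxon 6 only — synapomorphy for {Taxon 1, Taxon 2, Taxon 6}.
Trait 6 (derived state '1') is shared by Taxon 1 and Taxon 6 — a synapomorphy uniting that clade.
Most parsimonious ingroup topology: ((Taxon 9,((Taxon 6,Taxon 1),Taxon 2)),Taxon 4).
Taxon 4 is sister to the clade containing all other ingroup taxa, so it is the earliest-diverging (most basal) ingroup lineage.

Taxon 4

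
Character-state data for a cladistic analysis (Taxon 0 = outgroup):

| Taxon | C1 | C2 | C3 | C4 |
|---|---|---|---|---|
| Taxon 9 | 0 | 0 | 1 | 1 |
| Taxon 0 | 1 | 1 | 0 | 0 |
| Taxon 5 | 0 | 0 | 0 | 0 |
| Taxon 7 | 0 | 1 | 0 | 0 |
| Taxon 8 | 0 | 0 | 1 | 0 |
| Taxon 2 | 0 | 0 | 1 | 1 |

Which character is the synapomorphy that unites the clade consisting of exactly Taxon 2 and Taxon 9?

C4

Character polarity is set by the outgroup: the derived state is whichever differs from the outgroup's state, so for C1, C2 the derived state is '0', and for the remaining characters it is '1'.
C1 (derived state '0') is shared by all ingroup taxa — unites the whole ingroup.
C2: derived state '0' in Taxon 2, Taxon 5, Taxon 8, and Taxon 9 only — synapomorphy for {Taxon 2, Taxon 5, Taxon 8, Taxon 9}.
C3 (derived state '1') is shared by Taxon 2, Taxon 8, and Taxon 9 — a synapomorphy uniting that clade.
C4: derived state '1' in Taxon 2 and Taxon 9 only — synapomorphy for {Taxon 2, Taxon 9}.
Most parsimonious ingroup topology: (Taxon 7,((Taxon 8,(Taxon 9,Taxon 2)),Taxon 5)).
The clade {Taxon 2, Taxon 9} is supported by C4: its derived state '1' occurs in exactly those taxa and in no other taxon (including the outgroup).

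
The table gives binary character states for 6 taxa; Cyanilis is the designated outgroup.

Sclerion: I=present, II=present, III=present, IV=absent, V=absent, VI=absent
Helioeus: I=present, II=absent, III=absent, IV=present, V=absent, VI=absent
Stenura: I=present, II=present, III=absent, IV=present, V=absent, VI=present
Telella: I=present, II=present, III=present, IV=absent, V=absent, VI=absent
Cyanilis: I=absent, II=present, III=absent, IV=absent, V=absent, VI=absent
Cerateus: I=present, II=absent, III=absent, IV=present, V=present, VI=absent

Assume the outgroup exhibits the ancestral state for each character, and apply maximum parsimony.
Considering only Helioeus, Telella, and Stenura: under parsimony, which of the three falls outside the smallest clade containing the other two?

Character polarity is set by the outgroup: the derived state is whichever differs from the outgroup's state, so for II the derived state is 'absent', and for the remaining characters it is 'present'.
All ingroup taxa share the derived state 'present' for I; it defines the ingroup but does not resolve relationships within it.
II (derived state 'absent') is shared by Cerateus and Helioeus — a synapomorphy uniting that clade.
III: derived state 'present' in Sclerion and Telella only — synapomorphy for {Sclerion, Telella}.
IV (derived state 'present') is shared by Cerateus, Helioeus, and Stenura — a synapomorphy uniting that clade.
V (derived state 'present') is unique to Cerateus (autapomorphy; uninformative for grouping).
VI (derived state 'present') is unique to Stenura (autapomorphy; uninformative for grouping).
Most parsimonious ingroup topology: ((Stenura,(Helioeus,Cerateus)),(Sclerion,Telella)).
Stenura and Helioeus share a more recent common ancestor with each other than either does with Telella, so Telella is the least closely related of the three.

Telella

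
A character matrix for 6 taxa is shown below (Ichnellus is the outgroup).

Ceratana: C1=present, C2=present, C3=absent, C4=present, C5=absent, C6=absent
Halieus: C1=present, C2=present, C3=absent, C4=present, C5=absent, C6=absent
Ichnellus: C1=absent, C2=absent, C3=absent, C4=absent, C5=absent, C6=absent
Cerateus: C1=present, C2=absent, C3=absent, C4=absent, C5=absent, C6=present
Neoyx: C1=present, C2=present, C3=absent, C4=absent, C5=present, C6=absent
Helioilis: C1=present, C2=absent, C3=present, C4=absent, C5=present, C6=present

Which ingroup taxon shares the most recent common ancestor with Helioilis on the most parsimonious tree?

Cerateus

The outgroup has state 'absent' for every character, so 'present' is the derived state throughout.
All ingroup taxa share the derived state 'present' for C1; it defines the ingroup but does not resolve relationships within it.
C2: derived state 'present' in Ceratana, Halieus, and Neoyx only — synapomorphy for {Ceratana, Halieus, Neoyx}.
C3: derived state 'present' in Helioilis only — an autapomorphy, so it tells us nothing about relationships among taxa.
Only Ceratana and Halieus show the derived state 'present' for C4, supporting them as a clade.
C5 groups Helioilis and Neoyx, which is incompatible with the clades supported by the remaining characters; treating it as convergent (homoplasy) costs fewer steps than any alternative tree.
C6: derived state 'present' in Cerateus and Helioilis only — synapomorphy for {Cerateus, Helioilis}.
Most parsimonious ingroup topology: (((Ceratana,Halieus),Neoyx),(Helioilis,Cerateus)).
Helioilis and Cerateus form a cherry on this tree, so they are sister taxa.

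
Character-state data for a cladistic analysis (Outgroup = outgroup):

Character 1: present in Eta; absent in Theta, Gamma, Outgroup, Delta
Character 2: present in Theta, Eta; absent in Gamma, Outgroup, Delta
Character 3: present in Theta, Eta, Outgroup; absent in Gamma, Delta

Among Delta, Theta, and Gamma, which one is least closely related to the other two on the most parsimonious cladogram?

Theta

Character polarity is set by the outgroup: the derived state is whichever differs from the outgroup's state, so for Character 3 the derived state is 'absent', and for the remaining characters it is 'present'.
Character 1 (derived state 'present') is unique to Eta (autapomorphy; uninformative for grouping).
Only Eta and Theta show the derived state 'present' for Character 2, supporting them as a clade.
Only Delta and Gamma show the derived state 'absent' for Character 3, supporting them as a clade.
Most parsimonious ingroup topology: ((Gamma,Delta),(Theta,Eta)).
Gamma and Delta share a more recent common ancestor with each other than either does with Theta, so Theta is the least closely related of the three.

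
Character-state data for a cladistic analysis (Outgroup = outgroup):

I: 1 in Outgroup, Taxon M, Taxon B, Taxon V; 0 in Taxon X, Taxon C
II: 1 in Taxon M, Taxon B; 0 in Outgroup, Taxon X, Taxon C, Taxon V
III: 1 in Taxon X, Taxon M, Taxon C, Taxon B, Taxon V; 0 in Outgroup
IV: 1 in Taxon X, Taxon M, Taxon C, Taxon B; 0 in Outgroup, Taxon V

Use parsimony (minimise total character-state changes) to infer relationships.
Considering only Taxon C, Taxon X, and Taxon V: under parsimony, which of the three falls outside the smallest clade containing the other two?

Taxon V

Character polarity is set by the outgroup: the derived state is whichever differs from the outgroup's state, so for I the derived state is '0', and for the remaining characters it is '1'.
Only Taxon C and Taxon X show the derived state '0' for I, supporting them as a clade.
II (derived state '1') is shared by Taxon B and Taxon M — a synapomorphy uniting that clade.
All ingroup taxa share the derived state '1' for III; it defines the ingroup but does not resolve relationships within it.
IV (derived state '1') is shared by Taxon B, Taxon C, Taxon M, and Taxon X — a synapomorphy uniting that clade.
Most parsimonious ingroup topology: (((Taxon X,Taxon C),(Taxon M,Taxon B)),Taxon V).
Taxon X and Taxon C share a more recent common ancestor with each other than either does with Taxon V, so Taxon V is the least closely related of the three.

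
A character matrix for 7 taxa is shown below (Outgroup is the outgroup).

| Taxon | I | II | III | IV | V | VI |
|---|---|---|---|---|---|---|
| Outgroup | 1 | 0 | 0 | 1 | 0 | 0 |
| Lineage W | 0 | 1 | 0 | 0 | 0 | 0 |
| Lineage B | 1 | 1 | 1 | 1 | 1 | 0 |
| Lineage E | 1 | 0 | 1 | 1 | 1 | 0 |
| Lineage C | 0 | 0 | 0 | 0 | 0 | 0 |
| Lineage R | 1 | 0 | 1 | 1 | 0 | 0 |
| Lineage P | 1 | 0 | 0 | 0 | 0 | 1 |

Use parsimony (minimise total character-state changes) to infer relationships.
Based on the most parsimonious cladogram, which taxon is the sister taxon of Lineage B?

Character polarity is set by the outgroup: the derived state is whichever differs from the outgroup's state, so for I, IV the derived state is '0', and for the remaining characters it is '1'.
I: derived state '0' in Lineage C and Lineage W only — synapomorphy for {Lineage C, Lineage W}.
II (state '1') occurs in Lineage B and Lineage W but conflicts with the nesting implied by the other characters — most parsimoniously interpreted as homoplasy.
Only Lineage B, Lineage E, and Lineage R show the derived state '1' for III, supporting them as a clade.
IV: derived state '0' in Lineage C, Lineage P, and Lineage W only — synapomorphy for {Lineage C, Lineage P, Lineage W}.
Only Lineage B and Lineage E show the derived state '1' for V, supporting them as a clade.
VI (derived state '1') is unique to Lineage P (autapomorphy; uninformative for grouping).
Most parsimonious ingroup topology: (((Lineage W,Lineage C),Lineage P),((Lineage B,Lineage E),Lineage R)).
Lineage B and Lineage E form a cherry on this tree, so they are sister taxa.

Lineage E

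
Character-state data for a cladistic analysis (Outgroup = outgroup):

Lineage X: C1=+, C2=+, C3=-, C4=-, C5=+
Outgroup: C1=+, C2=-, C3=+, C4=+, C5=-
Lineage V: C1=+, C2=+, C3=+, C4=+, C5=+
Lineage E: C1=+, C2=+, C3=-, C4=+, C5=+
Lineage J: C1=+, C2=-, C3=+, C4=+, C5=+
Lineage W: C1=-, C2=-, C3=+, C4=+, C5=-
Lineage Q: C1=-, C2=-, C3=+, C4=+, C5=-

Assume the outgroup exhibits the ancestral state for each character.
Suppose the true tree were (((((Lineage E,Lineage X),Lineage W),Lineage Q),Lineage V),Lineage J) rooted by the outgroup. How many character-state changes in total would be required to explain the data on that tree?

Map each character onto (((((Lineage E,Lineage X),Lineage W),Lineage Q),Lineage V),Lineage J) (rooted by Outgroup) and count the minimum state changes it requires (Fitch parsimony):
C1: 2; C2: 2; C3: 1; C4: 1; C5: 3.
Total tree length = 9.

9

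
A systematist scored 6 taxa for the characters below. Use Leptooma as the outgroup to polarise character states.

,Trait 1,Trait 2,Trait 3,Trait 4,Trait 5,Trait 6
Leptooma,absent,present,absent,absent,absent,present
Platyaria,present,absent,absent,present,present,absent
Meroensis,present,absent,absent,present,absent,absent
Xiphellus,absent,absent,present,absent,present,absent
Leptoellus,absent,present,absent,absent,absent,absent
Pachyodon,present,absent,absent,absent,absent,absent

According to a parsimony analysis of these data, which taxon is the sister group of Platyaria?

Meroensis

Character polarity is set by the outgroup: the derived state is whichever differs from the outgroup's state, so for Trait 2, Trait 6 the derived state is 'absent', and for the remaining characters it is 'present'.
Trait 1: derived state 'present' in Meroensis, Pachyodon, and Platyaria only — synapomorphy for {Meroensis, Pachyodon, Platyaria}.
Only Meroensis, Pachyodon, Platyaria, and Xiphellus show the derived state 'absent' for Trait 2, supporting them as a clade.
Trait 3: derived state 'present' in Xiphellus only — an autapomorphy, so it tells us nothing about relationships among taxa.
Trait 4: derived state 'present' in Meroensis and Platyaria only — synapomorphy for {Meroensis, Platyaria}.
Trait 5 (state 'present') occurs in Platyaria and Xiphellus but conflicts with the nesting implied by the other characters — most parsimoniously interpreted as homoplasy.
All ingroup taxa share the derived state 'absent' for Trait 6; it defines the ingroup but does not resolve relationships within it.
Most parsimonious ingroup topology: ((((Platyaria,Meroensis),Pachyodon),Xiphellus),Leptoellus).
Platyaria and Meroensis form a cherry on this tree, so they are sister taxa.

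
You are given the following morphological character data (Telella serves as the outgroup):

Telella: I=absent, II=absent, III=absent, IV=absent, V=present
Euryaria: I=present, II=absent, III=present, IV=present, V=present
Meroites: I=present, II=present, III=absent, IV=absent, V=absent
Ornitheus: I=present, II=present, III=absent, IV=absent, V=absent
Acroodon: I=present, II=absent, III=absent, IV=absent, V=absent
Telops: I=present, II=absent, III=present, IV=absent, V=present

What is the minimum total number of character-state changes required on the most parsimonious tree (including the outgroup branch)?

5

Character polarity is set by the outgroup: the derived state is whichever differs from the outgroup's state, so for V the derived state is 'absent', and for the remaining characters it is 'present'.
All ingroup taxa share the derived state 'present' for I; it defines the ingroup but does not resolve relationships within it.
II (derived state 'present') is shared by Meroites and Ornitheus — a synapomorphy uniting that clade.
III (derived state 'present') is shared by Euryaria and Telops — a synapomorphy uniting that clade.
IV: derived state 'present' in Euryaria only — an autapomorphy, so it tells us nothing about relationships among taxa.
Only Acroodon, Meroites, and Ornitheus show the derived state 'absent' for V, supporting them as a clade.
Most parsimonious ingroup topology: ((Euryaria,Telops),((Meroites,Ornitheus),Acroodon)).
Changes per character on this tree: I: 1; II: 1; III: 1; IV: 1; V: 1.
Total = 5.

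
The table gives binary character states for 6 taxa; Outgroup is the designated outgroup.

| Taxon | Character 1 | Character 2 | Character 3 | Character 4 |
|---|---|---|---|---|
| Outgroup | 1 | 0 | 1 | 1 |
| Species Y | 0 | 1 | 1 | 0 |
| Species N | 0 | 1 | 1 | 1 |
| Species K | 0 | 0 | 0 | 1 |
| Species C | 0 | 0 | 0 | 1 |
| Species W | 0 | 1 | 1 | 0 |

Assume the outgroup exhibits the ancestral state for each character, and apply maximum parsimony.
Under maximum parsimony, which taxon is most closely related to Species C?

Species K

Character polarity is set by the outgroup: the derived state is whichever differs from the outgroup's state, so for Character 1, Character 3, Character 4 the derived state is '0', and for the remaining characters it is '1'.
Character 1 (derived state '0') is shared by all ingroup taxa — unites the whole ingroup.
Character 2: derived state '1' in Species N, Species W, and Species Y only — synapomorphy for {Species N, Species W, Species Y}.
Only Species C and Species K show the derived state '0' for Character 3, supporting them as a clade.
Only Species W and Species Y show the derived state '0' for Character 4, supporting them as a clade.
Most parsimonious ingroup topology: (((Species Y,Species W),Species N),(Species K,Species C)).
Species C and Species K form a cherry on this tree, so they are sister taxa.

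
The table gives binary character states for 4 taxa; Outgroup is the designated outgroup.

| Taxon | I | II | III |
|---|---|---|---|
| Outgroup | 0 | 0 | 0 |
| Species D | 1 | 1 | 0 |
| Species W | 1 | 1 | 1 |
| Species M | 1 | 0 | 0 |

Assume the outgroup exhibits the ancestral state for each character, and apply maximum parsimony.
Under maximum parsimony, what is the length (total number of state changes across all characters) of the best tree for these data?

The outgroup has state '0' for every character, so '1' is the derived state throughout.
All ingroup taxa share the derived state '1' for I; it defines the ingroup but does not resolve relationships within it.
Only Species D and Species W show the derived state '1' for II, supporting them as a clade.
III: derived state '1' in Species W only — an autapomorphy, so it tells us nothing about relationships among taxa.
Most parsimonious ingroup topology: ((Species D,Species W),Species M).
Changes per character on this tree: I: 1; II: 1; III: 1.
Total = 3.

3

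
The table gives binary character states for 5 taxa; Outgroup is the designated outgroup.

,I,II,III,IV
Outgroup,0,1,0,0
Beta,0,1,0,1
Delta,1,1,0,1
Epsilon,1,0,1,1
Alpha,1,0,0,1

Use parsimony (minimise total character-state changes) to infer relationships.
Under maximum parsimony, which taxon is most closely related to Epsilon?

Alpha

Character polarity is set by the outgroup: the derived state is whichever differs from the outgroup's state, so for II the derived state is '0', and for the remaining characters it is '1'.
I (derived state '1') is shared by Alpha, Delta, and Epsilon — a synapomorphy uniting that clade.
II: derived state '0' in Alpha and Epsilon only — synapomorphy for {Alpha, Epsilon}.
III: derived state '1' in Epsilon only — an autapomorphy, so it tells us nothing about relationships among taxa.
IV (derived state '1') is shared by all ingroup taxa — unites the whole ingroup.
Most parsimonious ingroup topology: (Beta,(Delta,(Epsilon,Alpha))).
Epsilon and Alpha form a cherry on this tree, so they are sister taxa.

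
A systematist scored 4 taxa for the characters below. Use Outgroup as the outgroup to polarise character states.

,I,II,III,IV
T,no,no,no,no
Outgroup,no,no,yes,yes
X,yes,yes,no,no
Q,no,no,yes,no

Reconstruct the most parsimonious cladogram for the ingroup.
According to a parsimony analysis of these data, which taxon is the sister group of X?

T

Character polarity is set by the outgroup: the derived state is whichever differs from the outgroup's state, so for III, IV the derived state is 'no', and for the remaining characters it is 'yes'.
I: derived state 'yes' in X only — an autapomorphy, so it tells us nothing about relationships among taxa.
II: derived state 'yes' in X only — an autapomorphy, so it tells us nothing about relationships among taxa.
III: derived state 'no' in T and X only — synapomorphy for {T, X}.
IV (derived state 'no') is shared by all ingroup taxa — unites the whole ingroup.
Most parsimonious ingroup topology: (Q,(X,T)).
X and T form a cherry on this tree, so they are sister taxa.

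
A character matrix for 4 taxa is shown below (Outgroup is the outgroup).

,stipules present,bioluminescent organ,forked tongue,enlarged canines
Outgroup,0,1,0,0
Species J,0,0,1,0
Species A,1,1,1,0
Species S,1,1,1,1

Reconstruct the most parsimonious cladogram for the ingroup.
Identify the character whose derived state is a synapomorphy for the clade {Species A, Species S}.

Character polarity is set by the outgroup: the derived state is whichever differs from the outgroup's state, so for bioluminescent organ the derived state is '0', and for the remaining characters it is '1'.
stipules present: derived state '1' in Species A and Species S only — synapomorphy for {Species A, Species S}.
bioluminescent organ (derived state '0') is unique to Species J (autapomorphy; uninformative for grouping).
All ingroup taxa share the derived state '1' for forked tongue; it defines the ingroup but does not resolve relationships within it.
enlarged canines: derived state '1' in Species S only — an autapomorphy, so it tells us nothing about relationships among taxa.
Most parsimonious ingroup topology: (Species J,(Species A,Species S)).
The clade {Species A, Species S} is supported by stipules present: its derived state '1' occurs in exactly those taxa and in no other taxon (including the outgroup).

stipules present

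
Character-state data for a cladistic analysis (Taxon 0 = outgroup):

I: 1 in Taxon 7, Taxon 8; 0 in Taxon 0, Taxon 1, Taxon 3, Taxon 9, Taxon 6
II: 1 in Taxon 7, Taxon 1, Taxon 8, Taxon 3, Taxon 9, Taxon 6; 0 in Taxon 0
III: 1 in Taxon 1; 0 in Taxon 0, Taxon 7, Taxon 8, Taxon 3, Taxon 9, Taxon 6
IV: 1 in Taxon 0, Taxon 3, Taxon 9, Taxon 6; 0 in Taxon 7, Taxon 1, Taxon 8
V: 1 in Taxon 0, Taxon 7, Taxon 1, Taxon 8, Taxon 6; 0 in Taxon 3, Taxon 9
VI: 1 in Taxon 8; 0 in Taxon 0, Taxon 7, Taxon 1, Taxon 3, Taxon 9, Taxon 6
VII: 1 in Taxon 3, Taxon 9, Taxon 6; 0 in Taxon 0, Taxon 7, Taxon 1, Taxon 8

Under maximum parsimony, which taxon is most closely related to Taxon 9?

Taxon 3

Character polarity is set by the outgroup: the derived state is whichever differs from the outgroup's state, so for IV, V the derived state is '0', and for the remaining characters it is '1'.
I (derived state '1') is shared by Taxon 7 and Taxon 8 — a synapomorphy uniting that clade.
All ingroup taxa share the derived state '1' for II; it defines the ingroup but does not resolve relationships within it.
III: derived state '1' in Taxon 1 only — an autapomorphy, so it tells us nothing about relationships among taxa.
Only Taxon 1, Taxon 7, and Taxon 8 show the derived state '0' for IV, supporting them as a clade.
V (derived state '0') is shared by Taxon 3 and Taxon 9 — a synapomorphy uniting that clade.
VI: derived state '1' in Taxon 8 only — an autapomorphy, so it tells us nothing about relationships among taxa.
Only Taxon 3, Taxon 6, and Taxon 9 show the derived state '1' for VII, supporting them as a clade.
Most parsimonious ingroup topology: (((Taxon 7,Taxon 8),Taxon 1),((Taxon 3,Taxon 9),Taxon 6)).
Taxon 9 and Taxon 3 form a cherry on this tree, so they are sister taxa.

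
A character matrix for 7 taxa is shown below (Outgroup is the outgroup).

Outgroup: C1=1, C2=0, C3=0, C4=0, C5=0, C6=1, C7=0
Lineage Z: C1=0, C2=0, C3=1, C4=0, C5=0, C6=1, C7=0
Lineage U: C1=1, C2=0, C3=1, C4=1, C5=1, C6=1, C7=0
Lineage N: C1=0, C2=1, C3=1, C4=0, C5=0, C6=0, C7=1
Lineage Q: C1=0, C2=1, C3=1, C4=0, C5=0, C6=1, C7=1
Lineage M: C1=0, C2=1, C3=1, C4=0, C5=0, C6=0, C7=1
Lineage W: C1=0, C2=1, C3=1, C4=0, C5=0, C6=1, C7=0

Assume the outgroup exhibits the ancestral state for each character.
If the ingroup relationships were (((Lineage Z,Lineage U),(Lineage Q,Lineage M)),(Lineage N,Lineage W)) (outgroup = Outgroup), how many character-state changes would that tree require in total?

Map each character onto (((Lineage Z,Lineage U),(Lineage Q,Lineage M)),(Lineage N,Lineage W)) (rooted by Outgroup) and count the minimum state changes it requires (Fitch parsimony):
C1: 2; C2: 2; C3: 1; C4: 1; C5: 1; C6: 2; C7: 2.
Total tree length = 11.

11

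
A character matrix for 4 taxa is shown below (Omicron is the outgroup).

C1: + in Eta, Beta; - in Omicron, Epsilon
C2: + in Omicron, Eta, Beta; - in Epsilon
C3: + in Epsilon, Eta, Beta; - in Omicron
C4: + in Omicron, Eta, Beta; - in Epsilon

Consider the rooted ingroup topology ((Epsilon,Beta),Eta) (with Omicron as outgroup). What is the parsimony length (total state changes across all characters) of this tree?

Map each character onto ((Epsilon,Beta),Eta) (rooted by Omicron) and count the minimum state changes it requires (Fitch parsimony):
C1: 2; C2: 1; C3: 1; C4: 1.
Total tree length = 5.

5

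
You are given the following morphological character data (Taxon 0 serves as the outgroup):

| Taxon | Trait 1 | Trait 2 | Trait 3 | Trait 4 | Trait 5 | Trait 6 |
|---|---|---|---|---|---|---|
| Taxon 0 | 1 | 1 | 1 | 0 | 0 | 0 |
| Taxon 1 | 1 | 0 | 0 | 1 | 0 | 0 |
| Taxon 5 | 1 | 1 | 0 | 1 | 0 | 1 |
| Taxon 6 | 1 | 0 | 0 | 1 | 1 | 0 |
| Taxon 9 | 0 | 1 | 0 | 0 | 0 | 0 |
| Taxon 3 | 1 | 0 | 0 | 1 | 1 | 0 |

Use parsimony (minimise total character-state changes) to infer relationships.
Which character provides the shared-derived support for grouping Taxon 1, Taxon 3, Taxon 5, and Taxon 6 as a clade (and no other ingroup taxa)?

Trait 4

Character polarity is set by the outgroup: the derived state is whichever differs from the outgroup's state, so for Trait 1, Trait 2, Trait 3 the derived state is '0', and for the remaining characters it is '1'.
Trait 1 (derived state '0') is unique to Taxon 9 (autapomorphy; uninformative for grouping).
Trait 2 (derived state '0') is shared by Taxon 1, Taxon 3, and Taxon 6 — a synapomorphy uniting that clade.
Trait 3 (derived state '0') is shared by all ingroup taxa — unites the whole ingroup.
Trait 4: derived state '1' in Taxon 1, Taxon 3, Taxon 5, and Taxon 6 only — synapomorphy for {Taxon 1, Taxon 3, Taxon 5, Taxon 6}.
Trait 5: derived state '1' in Taxon 3 and Taxon 6 only — synapomorphy for {Taxon 3, Taxon 6}.
Trait 6: derived state '1' in Taxon 5 only — an autapomorphy, so it tells us nothing about relationships among taxa.
Most parsimonious ingroup topology: (((Taxon 1,(Taxon 6,Taxon 3)),Taxon 5),Taxon 9).
The clade {Taxon 1, Taxon 3, Taxon 5, Taxon 6} is supported by Trait 4: its derived state '1' occurs in exactly those taxa and in no other taxon (including the outgroup).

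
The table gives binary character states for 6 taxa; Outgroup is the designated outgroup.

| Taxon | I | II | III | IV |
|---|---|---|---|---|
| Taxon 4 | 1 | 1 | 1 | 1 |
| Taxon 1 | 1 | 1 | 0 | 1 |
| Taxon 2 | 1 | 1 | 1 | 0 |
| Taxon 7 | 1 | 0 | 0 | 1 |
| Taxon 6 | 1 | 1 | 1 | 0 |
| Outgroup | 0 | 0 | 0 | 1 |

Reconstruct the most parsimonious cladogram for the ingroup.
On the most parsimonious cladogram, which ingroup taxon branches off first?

Taxon 7

Character polarity is set by the outgroup: the derived state is whichever differs from the outgroup's state, so for IV the derived state is '0', and for the remaining characters it is '1'.
All ingroup taxa share the derived state '1' for I; it defines the ingroup but does not resolve relationships within it.
II (derived state '1') is shared by Taxon 1, Taxon 2, Taxon 4, and Taxon 6 — a synapomorphy uniting that clade.
III (derived state '1') is shared by Taxon 2, Taxon 4, and Taxon 6 — a synapomorphy uniting that clade.
IV (derived state '0') is shared by Taxon 2 and Taxon 6 — a synapomorphy uniting that clade.
Most parsimonious ingroup topology: ((Taxon 1,((Taxon 2,Taxon 6),Taxon 4)),Taxon 7).
Taxon 7 is sister to the clade containing all other ingroup taxa, so it is the earliest-diverging (most basal) ingroup lineage.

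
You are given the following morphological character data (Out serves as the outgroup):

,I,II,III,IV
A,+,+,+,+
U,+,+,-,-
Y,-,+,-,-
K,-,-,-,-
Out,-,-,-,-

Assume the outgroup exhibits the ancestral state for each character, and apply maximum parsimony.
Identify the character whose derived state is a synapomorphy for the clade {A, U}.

I

The outgroup has state '-' for every character, so '+' is the derived state throughout.
I (derived state '+') is shared by A and U — a synapomorphy uniting that clade.
Only A, U, and Y show the derived state '+' for II, supporting them as a clade.
III: derived state '+' in A only — an autapomorphy, so it tells us nothing about relationships among taxa.
IV (derived state '+') is unique to A (autapomorphy; uninformative for grouping).
Most parsimonious ingroup topology: (((U,A),Y),K).
The clade {A, U} is supported by I: its derived state '+' occurs in exactly those taxa and in no other taxon (including the outgroup).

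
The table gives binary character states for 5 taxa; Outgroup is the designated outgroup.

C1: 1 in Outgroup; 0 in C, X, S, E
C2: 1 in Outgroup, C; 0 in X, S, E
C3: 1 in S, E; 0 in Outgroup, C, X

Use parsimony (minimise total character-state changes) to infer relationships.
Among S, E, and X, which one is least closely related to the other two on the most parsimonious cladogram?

X

Character polarity is set by the outgroup: the derived state is whichever differs from the outgroup's state, so for C1, C2 the derived state is '0', and for the remaining characters it is '1'.
All ingroup taxa share the derived state '0' for C1; it defines the ingroup but does not resolve relationships within it.
C2 (derived state '0') is shared by E, S, and X — a synapomorphy uniting that clade.
C3 (derived state '1') is shared by E and S — a synapomorphy uniting that clade.
Most parsimonious ingroup topology: (C,(X,(S,E))).
S and E share a more recent common ancestor with each other than either does with X, so X is the least closely related of the three.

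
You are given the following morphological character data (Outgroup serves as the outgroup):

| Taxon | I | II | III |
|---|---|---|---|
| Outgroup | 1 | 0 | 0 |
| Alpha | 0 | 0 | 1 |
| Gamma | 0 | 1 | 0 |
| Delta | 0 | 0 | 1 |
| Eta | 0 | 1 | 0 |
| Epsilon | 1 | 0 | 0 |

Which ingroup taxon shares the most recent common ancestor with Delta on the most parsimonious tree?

Alpha

Character polarity is set by the outgroup: the derived state is whichever differs from the outgroup's state, so for I the derived state is '0', and for the remaining characters it is '1'.
I (derived state '0') is shared by Alpha, Delta, Eta, and Gamma — a synapomorphy uniting that clade.
II: derived state '1' in Eta and Gamma only — synapomorphy for {Eta, Gamma}.
III: derived state '1' in Alpha and Delta only — synapomorphy for {Alpha, Delta}.
Most parsimonious ingroup topology: (((Alpha,Delta),(Gamma,Eta)),Epsilon).
Delta and Alpha form a cherry on this tree, so they are sister taxa.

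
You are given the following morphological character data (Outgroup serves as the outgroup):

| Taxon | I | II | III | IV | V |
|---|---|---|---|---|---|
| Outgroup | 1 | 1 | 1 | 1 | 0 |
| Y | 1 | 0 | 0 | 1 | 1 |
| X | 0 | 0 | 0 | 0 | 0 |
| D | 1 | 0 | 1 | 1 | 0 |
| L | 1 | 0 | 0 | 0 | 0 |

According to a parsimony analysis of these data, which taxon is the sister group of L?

X

Character polarity is set by the outgroup: the derived state is whichever differs from the outgroup's state, so for I, II, III, IV the derived state is '0', and for the remaining characters it is '1'.
I (derived state '0') is unique to X (autapomorphy; uninformative for grouping).
II (derived state '0') is shared by all ingroup taxa — unites the whole ingroup.
III: derived state '0' in L, X, and Y only — synapomorphy for {L, X, Y}.
IV (derived state '0') is shared by L and X — a synapomorphy uniting that clade.
V: derived state '1' in Y only — an autapomorphy, so it tells us nothing about relationships among taxa.
Most parsimonious ingroup topology: (((X,L),Y),D).
L and X form a cherry on this tree, so they are sister taxa.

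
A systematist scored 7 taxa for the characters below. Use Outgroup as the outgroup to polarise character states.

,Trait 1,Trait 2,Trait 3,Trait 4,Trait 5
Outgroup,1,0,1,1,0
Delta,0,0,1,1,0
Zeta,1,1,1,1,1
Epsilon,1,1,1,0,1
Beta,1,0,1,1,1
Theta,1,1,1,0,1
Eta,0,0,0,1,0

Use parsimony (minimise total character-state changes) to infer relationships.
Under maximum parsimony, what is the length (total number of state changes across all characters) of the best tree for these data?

Character polarity is set by the outgroup: the derived state is whichever differs from the outgroup's state, so for Trait 1, Trait 3, Trait 4 the derived state is '0', and for the remaining characters it is '1'.
Trait 1 (derived state '0') is shared by Delta and Eta — a synapomorphy uniting that clade.
Trait 2: derived state '1' in Epsilon, Theta, and Zeta only — synapomorphy for {Epsilon, Theta, Zeta}.
Trait 3 (derived state '0') is unique to Eta (autapomorphy; uninformative for grouping).
Trait 4: derived state '0' in Epsilon and Theta only — synapomorphy for {Epsilon, Theta}.
Trait 5: derived state '1' in Beta, Epsilon, Theta, and Zeta only — synapomorphy for {Beta, Epsilon, Theta, Zeta}.
Most parsimonious ingroup topology: ((Delta,Eta),((Zeta,(Epsilon,Theta)),Beta)).
Changes per character on this tree: Trait 1: 1; Trait 2: 1; Trait 3: 1; Trait 4: 1; Trait 5: 1.
Total = 5.

5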